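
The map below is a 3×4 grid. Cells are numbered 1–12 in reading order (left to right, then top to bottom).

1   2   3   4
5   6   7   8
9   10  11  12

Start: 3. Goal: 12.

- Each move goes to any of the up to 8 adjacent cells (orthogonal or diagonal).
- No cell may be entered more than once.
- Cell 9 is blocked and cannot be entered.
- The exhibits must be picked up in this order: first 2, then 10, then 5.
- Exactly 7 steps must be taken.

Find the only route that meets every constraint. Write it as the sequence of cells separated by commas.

3, 2, 7, 10, 5, 6, 11, 12

The waypoints must appear in the order 2, 10, 5, with no cell reused.
Route from 3: left 1 to 2, down-right 1 to 7, down-left 1 to 10, up-left 1 to 5, right 1 to 6, down-right 1 to 11, right 1 to 12 — 7 moves in all.
Check: order respected (2 at step 1, 10 at step 3, 5 at step 4); 7 moves as required.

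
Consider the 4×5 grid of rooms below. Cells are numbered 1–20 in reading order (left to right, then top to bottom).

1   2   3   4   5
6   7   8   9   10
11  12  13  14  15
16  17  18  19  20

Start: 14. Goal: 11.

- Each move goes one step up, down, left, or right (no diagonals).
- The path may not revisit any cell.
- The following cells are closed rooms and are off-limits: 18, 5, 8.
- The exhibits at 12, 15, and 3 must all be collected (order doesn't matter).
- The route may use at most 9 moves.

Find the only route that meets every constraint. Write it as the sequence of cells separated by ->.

The 9-move cap with required stops at 12, 15, 3 leaves no slack for detours.
Route from 14: right to 15, up to 10, left to 9, up to 4, 2× left (reaching 2), 2× down (reaching 12), left to 11 — 9 moves in all.
Check: all required cells visited; 9 ≤ 9 moves.

14 -> 15 -> 10 -> 9 -> 4 -> 3 -> 2 -> 7 -> 12 -> 11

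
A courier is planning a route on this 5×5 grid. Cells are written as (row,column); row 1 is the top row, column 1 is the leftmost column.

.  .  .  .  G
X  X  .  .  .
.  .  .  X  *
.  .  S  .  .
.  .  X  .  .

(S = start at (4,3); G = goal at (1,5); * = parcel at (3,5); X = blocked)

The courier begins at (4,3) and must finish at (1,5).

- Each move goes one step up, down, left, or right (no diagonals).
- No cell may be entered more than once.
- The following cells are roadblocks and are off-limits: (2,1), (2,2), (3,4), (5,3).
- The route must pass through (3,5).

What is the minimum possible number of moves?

Any route passes through (3,5) somewhere between (4,3) and (1,5). Summing Manhattan distances along the two legs ((4,3) → (3,5) → (1,5)) gives a lower bound of 3 + 2 = 5 moves.
A route of 5 moves achieves this: (4,3) → (4,4) → (4,5) → (3,5) → (2,5) → (1,5).
Since 5 matches the lower bound, it is optimal.

5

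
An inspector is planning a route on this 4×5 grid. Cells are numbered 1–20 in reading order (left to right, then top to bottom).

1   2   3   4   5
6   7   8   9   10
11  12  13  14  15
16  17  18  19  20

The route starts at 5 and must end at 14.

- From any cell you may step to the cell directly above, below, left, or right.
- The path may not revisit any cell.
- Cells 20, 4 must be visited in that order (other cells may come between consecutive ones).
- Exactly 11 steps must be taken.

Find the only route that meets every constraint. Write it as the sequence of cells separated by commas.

The waypoints must appear in the order 20, 4, with no cell reused.
Route from 5: down 3 to 20, left 2 to 18, up 3 to 3, right 1 to 4, down 2 to 14 — 11 moves in all.
Check: order respected (20 at step 3, 4 at step 9); 11 moves as required.

5, 10, 15, 20, 19, 18, 13, 8, 3, 4, 9, 14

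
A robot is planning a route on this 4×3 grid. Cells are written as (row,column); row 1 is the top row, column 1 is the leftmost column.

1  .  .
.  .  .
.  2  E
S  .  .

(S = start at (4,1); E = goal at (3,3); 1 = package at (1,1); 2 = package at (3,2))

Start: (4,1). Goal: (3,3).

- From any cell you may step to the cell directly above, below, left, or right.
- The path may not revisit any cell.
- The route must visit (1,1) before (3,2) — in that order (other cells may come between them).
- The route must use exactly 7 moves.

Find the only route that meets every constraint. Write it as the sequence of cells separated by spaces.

The waypoints must appear in the order (1,1), (3,2), with no cell reused.
Route from (4,1): 3× up (reaching (1,1)), right to (1,2), 2× down (reaching (3,2)), right to (3,3) — 7 moves in all.
Check: order respected (1 at step 3, 2 at step 6); 7 moves as required.

(4,1) (3,1) (2,1) (1,1) (1,2) (2,2) (3,2) (3,3)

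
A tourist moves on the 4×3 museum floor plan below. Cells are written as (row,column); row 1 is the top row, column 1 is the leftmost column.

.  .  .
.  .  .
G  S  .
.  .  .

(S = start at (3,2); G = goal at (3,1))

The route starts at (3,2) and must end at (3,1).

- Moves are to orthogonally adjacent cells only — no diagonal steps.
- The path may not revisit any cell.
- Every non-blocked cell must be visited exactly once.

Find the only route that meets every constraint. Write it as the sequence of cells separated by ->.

(3,2) -> (2,2) -> (2,1) -> (1,1) -> (1,2) -> (1,3) -> (2,3) -> (3,3) -> (4,3) -> (4,2) -> (4,1) -> (3,1)

Need to visit all 12 open cells exactly once, starting at (3,2) and ending at (3,1).
Route from (3,2): up 1 to (2,2), left 1 to (2,1), up 1 to (1,1), right 2 to (1,3), down 3 to (4,3), left 2 to (4,1), up 1 to (3,1) — 11 moves in all.
Check: all 12 open cells covered.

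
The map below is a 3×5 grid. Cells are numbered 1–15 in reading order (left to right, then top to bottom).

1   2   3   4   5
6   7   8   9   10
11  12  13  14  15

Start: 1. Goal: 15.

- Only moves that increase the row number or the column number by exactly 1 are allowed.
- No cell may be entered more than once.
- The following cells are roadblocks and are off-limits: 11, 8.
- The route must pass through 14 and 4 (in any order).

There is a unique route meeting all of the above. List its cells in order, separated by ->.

1 -> 2 -> 3 -> 4 -> 9 -> 14 -> 15

Moves only go right or down, so the column and row indices never decrease.
Route from 1: right 3 to 4, down 2 to 14, right 1 to 15 — 6 moves in all.
Check: all required cells visited.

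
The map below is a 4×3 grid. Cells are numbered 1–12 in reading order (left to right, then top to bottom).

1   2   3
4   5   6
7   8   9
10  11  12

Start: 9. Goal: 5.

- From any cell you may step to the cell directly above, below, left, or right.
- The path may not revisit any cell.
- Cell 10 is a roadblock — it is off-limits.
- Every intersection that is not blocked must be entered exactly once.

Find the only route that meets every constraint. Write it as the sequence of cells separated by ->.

Need to visit all 11 open cells exactly once, starting at 9 and ending at 5.
Cell 3 has only two open neighbours (6 and 2), so the path must pass straight through it: one of those is the cell it's entered from and the other is where it exits.
Route from 9: down to 12, left to 11, up to 8, left to 7, 2× up (reaching 1), 2× right (reaching 3), down to 6, left to 5 — 10 moves in all.
Check: all 11 open cells covered.

9 -> 12 -> 11 -> 8 -> 7 -> 4 -> 1 -> 2 -> 3 -> 6 -> 5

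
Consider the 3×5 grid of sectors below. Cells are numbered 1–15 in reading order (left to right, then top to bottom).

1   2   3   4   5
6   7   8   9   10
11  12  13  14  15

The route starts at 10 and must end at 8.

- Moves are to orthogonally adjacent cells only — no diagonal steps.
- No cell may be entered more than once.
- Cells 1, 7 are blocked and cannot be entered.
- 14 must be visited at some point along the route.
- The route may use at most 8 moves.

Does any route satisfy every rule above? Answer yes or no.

yes

One route that works: 10 → 15 → 14 → 9 → 8.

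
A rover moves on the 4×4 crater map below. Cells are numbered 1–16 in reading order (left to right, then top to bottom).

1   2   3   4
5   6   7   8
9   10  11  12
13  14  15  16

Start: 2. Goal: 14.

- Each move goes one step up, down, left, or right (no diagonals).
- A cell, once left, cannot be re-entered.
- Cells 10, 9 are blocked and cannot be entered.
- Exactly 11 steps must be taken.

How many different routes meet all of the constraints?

2

Need simple routes of exactly 11 moves from 2 to 14 (Manhattan distance 3, so 4 moves are spent on a detour and 4 undoing it).
Enumerating: 2 1 5 6 7 3 4 8 12 16 15 14 | 2 1 5 6 7 3 4 8 12 11 15 14.
That gives 2 routes.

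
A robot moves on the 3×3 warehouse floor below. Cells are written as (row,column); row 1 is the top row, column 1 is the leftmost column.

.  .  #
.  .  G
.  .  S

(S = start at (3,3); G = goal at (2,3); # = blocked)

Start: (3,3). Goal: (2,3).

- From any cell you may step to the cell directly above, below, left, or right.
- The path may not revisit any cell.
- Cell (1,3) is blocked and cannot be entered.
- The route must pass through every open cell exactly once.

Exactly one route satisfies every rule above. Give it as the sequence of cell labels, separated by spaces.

(3,3) (3,2) (3,1) (2,1) (1,1) (1,2) (2,2) (2,3)

Need to visit all 8 open cells exactly once, starting at (3,3) and ending at (2,3).
Cell (1,1) has only two open neighbours ((2,1) and (1,2)), so the path must pass straight through it: one of those is the cell it's entered from and the other is where it exits.
Route from (3,3): 2× left (reaching (3,1)), 2× up (reaching (1,1)), right to (1,2), down to (2,2), right to (2,3) — 7 moves in all.
Check: all 8 open cells covered.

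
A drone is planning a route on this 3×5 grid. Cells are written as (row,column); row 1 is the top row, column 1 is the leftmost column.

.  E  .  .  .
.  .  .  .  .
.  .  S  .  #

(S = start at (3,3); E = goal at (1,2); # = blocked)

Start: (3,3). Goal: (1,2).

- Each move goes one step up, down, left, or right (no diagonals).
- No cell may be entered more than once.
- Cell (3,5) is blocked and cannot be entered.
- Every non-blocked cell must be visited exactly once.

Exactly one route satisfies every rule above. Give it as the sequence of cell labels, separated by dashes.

(3,3) - (3,4) - (2,4) - (2,5) - (1,5) - (1,4) - (1,3) - (2,3) - (2,2) - (3,2) - (3,1) - (2,1) - (1,1) - (1,2)

Need to visit all 14 open cells exactly once, starting at (3,3) and ending at (1,2).
Cell (1,1) has only two open neighbours ((2,1) and (1,2)), so the path must pass straight through it: one of those is the cell it's entered from and the other is where it exits.
Route from (3,3): right to (3,4), up to (2,4), right to (2,5), up to (1,5), 2× left (reaching (1,3)), down to (2,3), left to (2,2), down to (3,2), left to (3,1), 2× up (reaching (1,1)), right to (1,2) — 13 moves in all.
Check: all 14 open cells covered.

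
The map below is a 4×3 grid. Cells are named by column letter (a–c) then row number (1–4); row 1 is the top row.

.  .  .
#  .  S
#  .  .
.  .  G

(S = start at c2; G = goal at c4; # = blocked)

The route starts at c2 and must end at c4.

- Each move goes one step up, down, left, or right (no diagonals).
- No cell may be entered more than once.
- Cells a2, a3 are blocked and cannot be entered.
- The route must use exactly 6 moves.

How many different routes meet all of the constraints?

Need simple routes of exactly 6 moves from c2 to c4 (Manhattan distance 2, so 2 moves are spent on a detour and 2 undoing it).
Enumerating: c2 c1 b1 b2 b3 b4 c4 | c2 c1 b1 b2 b3 c3 c4.
That gives 2 routes.

2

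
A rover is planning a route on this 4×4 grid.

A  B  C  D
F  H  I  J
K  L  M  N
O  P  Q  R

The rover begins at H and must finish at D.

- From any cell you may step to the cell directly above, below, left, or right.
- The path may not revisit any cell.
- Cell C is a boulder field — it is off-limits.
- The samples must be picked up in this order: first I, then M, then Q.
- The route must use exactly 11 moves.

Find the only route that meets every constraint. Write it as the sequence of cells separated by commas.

The waypoints must appear in the order I, M, Q, with no cell reused.
Route from H: right 1 to I, down 1 to M, left 2 to K, down 1 to O, right 3 to R, up 3 to D — 11 moves in all.
Check: order respected (I at step 1, M at step 2, Q at step 7); 11 moves as required.

H, I, M, L, K, O, P, Q, R, N, J, D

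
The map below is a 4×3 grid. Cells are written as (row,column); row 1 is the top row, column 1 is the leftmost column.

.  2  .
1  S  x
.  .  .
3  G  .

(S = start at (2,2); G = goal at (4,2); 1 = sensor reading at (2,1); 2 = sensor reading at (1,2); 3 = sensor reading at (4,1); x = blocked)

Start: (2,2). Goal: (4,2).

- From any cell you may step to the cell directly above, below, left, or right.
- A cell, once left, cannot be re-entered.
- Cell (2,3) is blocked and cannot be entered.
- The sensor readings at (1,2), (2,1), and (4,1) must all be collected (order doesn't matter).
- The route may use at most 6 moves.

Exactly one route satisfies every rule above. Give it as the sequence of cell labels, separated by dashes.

(2,2) - (1,2) - (1,1) - (2,1) - (3,1) - (4,1) - (4,2)

The budget equals the shortest possible length, so every move has to be on a shortest route through the required cells.
Route from (2,2): up 1 to (1,2), left 1 to (1,1), down 3 to (4,1), right 1 to (4,2) — 6 moves in all.
Check: all required cells visited; 6 ≤ 6 moves.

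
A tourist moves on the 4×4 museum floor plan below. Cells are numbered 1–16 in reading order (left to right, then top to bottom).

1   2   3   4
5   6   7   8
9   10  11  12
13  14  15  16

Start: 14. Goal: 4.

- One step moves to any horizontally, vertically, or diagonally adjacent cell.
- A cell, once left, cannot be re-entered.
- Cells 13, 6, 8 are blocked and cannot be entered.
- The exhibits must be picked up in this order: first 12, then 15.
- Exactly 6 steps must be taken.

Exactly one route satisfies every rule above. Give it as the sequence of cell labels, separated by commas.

14, 11, 12, 15, 10, 7, 4

The waypoints must appear in the order 12, 15, with no cell reused.
Route from 14: up-right 1 to 11, right 1 to 12, down-left 1 to 15, up-left 1 to 10, up-right 2 to 4 — 6 moves in all.
Check: order respected (12 at step 2, 15 at step 3); 6 moves as required.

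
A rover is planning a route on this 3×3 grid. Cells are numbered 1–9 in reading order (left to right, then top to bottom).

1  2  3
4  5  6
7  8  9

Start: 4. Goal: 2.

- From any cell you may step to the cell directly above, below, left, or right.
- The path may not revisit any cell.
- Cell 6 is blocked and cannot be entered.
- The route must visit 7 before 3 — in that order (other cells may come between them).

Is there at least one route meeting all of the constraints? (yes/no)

no

3 must be visited but has only one open neighbour (2), and it is neither the start nor the goal — the route would have to enter and leave through 2, re-entering it.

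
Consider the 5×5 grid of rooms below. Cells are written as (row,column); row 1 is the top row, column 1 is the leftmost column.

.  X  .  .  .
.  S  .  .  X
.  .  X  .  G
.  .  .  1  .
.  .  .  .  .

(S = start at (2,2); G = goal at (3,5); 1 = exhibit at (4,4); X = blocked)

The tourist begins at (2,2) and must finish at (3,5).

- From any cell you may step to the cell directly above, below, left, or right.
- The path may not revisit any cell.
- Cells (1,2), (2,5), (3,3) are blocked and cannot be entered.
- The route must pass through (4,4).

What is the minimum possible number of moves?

Any route passes through (4,4) somewhere between (2,2) and (3,5). Summing Manhattan distances along the two legs ((2,2) → (4,4) → (3,5)) gives a lower bound of 4 + 2 = 6 moves.
A route of 6 moves achieves this: (2,2) → (3,2) → (4,2) → (4,3) → (4,4) → (3,4) → (3,5).
Since 6 matches the lower bound, it is optimal.

6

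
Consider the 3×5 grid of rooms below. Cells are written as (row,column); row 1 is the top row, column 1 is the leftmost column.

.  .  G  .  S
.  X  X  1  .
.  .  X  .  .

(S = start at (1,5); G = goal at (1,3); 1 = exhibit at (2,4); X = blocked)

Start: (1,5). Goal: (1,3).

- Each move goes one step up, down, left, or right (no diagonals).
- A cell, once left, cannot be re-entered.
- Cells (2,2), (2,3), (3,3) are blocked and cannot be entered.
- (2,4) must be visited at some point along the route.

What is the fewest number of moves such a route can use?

4

Any route passes through (2,4) somewhere between (1,5) and (1,3). Summing Manhattan distances along the two legs ((1,5) → (2,4) → (1,3)) gives a lower bound of 2 + 2 = 4 moves.
A route of 4 moves achieves this: (1,5) → (2,5) → (2,4) → (1,4) → (1,3).
Since 4 matches the lower bound, it is optimal.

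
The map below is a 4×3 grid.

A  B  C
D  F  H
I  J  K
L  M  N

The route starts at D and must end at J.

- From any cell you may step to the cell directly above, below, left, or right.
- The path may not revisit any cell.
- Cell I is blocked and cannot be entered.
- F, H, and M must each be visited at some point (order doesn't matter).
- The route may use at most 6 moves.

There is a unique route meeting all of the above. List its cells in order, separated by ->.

The budget equals the shortest possible length, so every move has to be on a shortest route through the required cells.
Route from D: right 2 to H, down 2 to N, left 1 to M, up 1 to J — 6 moves in all.
Check: all required cells visited; 6 ≤ 6 moves.

D -> F -> H -> K -> N -> M -> J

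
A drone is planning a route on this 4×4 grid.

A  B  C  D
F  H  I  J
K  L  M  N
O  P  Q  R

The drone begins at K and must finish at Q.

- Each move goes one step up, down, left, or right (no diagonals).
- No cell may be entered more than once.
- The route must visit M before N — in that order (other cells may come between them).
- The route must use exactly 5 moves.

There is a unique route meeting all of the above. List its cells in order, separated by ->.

The waypoints must appear in the order M, N, with no cell reused.
Route from K: right 3 to N, down 1 to R, left 1 to Q — 5 moves in all.
Check: order respected (M at step 2, N at step 3); 5 moves as required.

K -> L -> M -> N -> R -> Q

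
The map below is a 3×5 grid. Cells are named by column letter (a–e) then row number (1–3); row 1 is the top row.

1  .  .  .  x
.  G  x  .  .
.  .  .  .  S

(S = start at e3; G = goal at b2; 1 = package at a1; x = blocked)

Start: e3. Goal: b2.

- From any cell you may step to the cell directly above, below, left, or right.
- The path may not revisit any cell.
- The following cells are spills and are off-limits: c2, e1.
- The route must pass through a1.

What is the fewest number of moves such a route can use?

8

Any route passes through a1 somewhere between e3 and b2. Summing Manhattan distances along the two legs (e3 → a1 → b2) gives a lower bound of 6 + 2 = 8 moves.
A route of 8 moves achieves this: e3 → e2 → d2 → d1 → c1 → b1 → a1 → a2 → b2.
Since 8 matches the lower bound, it is optimal.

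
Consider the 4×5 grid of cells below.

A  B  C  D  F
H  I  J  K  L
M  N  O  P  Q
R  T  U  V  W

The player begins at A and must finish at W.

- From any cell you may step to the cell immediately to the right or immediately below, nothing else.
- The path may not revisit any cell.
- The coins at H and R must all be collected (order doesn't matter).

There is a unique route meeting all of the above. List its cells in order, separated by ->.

A -> H -> M -> R -> T -> U -> V -> W

Moves only go right or down, so the column and row indices never decrease.
Route from A: 3× down (reaching R), 4× right (reaching W) — 7 moves in all.
Check: all required cells visited.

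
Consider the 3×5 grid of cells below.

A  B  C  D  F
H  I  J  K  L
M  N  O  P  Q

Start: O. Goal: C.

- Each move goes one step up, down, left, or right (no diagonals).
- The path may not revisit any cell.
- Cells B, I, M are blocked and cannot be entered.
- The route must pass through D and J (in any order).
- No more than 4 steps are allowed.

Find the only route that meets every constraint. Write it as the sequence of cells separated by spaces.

Any route must reach D and J and still end at C within 4 moves, so the order of the required stops is forced.
Route from O: up 1 to J, right 1 to K, up 1 to D, left 1 to C — 4 moves in all.
Check: all required cells visited; 4 ≤ 4 moves.

O J K D C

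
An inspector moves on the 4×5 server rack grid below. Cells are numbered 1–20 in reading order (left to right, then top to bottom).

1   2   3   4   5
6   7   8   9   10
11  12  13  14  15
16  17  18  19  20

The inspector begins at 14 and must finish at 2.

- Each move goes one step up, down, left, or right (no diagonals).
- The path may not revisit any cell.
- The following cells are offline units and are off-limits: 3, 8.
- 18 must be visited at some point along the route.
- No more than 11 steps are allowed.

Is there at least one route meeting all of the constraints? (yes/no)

yes

One route that works: 14 → 19 → 18 → 13 → 12 → 7 → 2.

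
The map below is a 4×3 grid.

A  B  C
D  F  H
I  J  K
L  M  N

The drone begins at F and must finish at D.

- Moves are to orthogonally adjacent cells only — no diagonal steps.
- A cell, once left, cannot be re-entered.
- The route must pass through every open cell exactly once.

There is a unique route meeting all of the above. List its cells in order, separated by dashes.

F - J - I - L - M - N - K - H - C - B - A - D

Need to visit all 12 open cells exactly once, starting at F and ending at D.
Cell L has only two open neighbours (I and M), so the path must pass straight through it: one of those is the cell it's entered from and the other is where it exits.
Route from F: down 1 to J, left 1 to I, down 1 to L, right 2 to N, up 3 to C, left 2 to A, down 1 to D — 11 moves in all.
Check: all 12 open cells covered.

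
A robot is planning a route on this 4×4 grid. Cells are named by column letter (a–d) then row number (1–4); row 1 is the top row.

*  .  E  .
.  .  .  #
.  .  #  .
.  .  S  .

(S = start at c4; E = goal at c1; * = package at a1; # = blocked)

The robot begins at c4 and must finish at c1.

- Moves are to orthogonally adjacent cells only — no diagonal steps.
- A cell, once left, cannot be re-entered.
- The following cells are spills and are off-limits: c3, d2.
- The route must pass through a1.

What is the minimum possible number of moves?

7

Any route passes through a1 somewhere between c4 and c1. Summing Manhattan distances along the two legs (c4 → a1 → c1) gives a lower bound of 5 + 2 = 7 moves.
A route of 7 moves achieves this: c4 → b4 → b3 → b2 → a2 → a1 → b1 → c1.
Since 7 matches the lower bound, it is optimal.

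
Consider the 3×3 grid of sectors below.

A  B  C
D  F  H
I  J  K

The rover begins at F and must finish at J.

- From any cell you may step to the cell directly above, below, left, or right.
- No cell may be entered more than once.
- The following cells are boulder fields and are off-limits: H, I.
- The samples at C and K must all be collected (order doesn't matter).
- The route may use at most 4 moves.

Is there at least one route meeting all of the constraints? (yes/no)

no

C must be visited but has only one open neighbour (B), and it is neither the start nor the goal — the route would have to enter and leave through B, re-entering it.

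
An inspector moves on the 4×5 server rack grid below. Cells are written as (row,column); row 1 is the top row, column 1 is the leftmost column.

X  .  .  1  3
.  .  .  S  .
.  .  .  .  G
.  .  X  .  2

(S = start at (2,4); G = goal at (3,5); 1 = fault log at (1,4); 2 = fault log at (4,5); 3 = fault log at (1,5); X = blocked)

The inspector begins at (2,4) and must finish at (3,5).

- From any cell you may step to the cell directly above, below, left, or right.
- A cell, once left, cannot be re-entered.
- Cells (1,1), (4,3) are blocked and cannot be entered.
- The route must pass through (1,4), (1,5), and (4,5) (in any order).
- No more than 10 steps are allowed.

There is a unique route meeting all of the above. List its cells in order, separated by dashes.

(2,4) - (2,5) - (1,5) - (1,4) - (1,3) - (2,3) - (3,3) - (3,4) - (4,4) - (4,5) - (3,5)

The budget equals the shortest possible length, so every move has to be on a shortest route through the required cells.
Route from (2,4): right to (2,5), up to (1,5), 2× left (reaching (1,3)), 2× down (reaching (3,3)), right to (3,4), down to (4,4), right to (4,5), up to (3,5) — 10 moves in all.
Check: all required cells visited; 10 ≤ 10 moves.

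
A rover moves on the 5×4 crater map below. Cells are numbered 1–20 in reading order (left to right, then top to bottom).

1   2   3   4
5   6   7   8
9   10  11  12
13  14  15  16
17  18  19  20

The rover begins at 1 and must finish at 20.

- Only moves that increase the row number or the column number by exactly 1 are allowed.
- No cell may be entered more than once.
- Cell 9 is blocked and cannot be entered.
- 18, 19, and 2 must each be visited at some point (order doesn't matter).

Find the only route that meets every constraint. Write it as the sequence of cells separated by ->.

Moves only go right or down, so the column and row indices never decrease.
Route from 1: right 1 to 2, down 4 to 18, right 2 to 20 — 7 moves in all.
Check: all required cells visited.

1 -> 2 -> 6 -> 10 -> 14 -> 18 -> 19 -> 20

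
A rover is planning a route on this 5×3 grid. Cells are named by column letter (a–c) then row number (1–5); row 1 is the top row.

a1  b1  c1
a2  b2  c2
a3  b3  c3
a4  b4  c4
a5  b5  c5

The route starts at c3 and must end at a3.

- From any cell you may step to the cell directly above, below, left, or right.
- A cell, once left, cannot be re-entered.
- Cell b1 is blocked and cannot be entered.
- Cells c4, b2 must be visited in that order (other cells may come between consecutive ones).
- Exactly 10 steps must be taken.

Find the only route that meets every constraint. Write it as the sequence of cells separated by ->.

The waypoints must appear in the order c4, b2, with no cell reused.
Route from c3: down 2 to c5, left 2 to a5, up 1 to a4, right 1 to b4, up 2 to b2, left 1 to a2, down 1 to a3 — 10 moves in all.
Check: order respected (c4 at step 1, b2 at step 8); 10 moves as required.

c3 -> c4 -> c5 -> b5 -> a5 -> a4 -> b4 -> b3 -> b2 -> a2 -> a3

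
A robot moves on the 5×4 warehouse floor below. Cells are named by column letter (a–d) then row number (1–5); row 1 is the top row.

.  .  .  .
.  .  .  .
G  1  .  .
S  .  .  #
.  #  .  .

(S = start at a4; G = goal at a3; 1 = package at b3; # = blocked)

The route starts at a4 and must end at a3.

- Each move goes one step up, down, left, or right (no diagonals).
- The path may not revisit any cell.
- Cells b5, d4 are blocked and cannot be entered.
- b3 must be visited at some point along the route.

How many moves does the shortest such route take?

3

Any route passes through b3 somewhere between a4 and a3. Summing Manhattan distances along the two legs (a4 → b3 → a3) gives a lower bound of 2 + 1 = 3 moves.
A route of 3 moves achieves this: a4 → b4 → b3 → a3.
Since 3 matches the lower bound, it is optimal.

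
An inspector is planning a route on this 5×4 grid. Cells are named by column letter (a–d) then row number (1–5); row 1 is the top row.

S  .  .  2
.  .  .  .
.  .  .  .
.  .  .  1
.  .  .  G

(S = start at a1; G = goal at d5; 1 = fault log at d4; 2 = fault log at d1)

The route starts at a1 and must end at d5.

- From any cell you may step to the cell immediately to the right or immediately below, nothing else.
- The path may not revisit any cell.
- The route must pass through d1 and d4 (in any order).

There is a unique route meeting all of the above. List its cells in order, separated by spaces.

a1 b1 c1 d1 d2 d3 d4 d5

Moves only go right or down, so the column and row indices never decrease.
Route from a1: 3× right (reaching d1), 4× down (reaching d5) — 7 moves in all.
Check: all required cells visited.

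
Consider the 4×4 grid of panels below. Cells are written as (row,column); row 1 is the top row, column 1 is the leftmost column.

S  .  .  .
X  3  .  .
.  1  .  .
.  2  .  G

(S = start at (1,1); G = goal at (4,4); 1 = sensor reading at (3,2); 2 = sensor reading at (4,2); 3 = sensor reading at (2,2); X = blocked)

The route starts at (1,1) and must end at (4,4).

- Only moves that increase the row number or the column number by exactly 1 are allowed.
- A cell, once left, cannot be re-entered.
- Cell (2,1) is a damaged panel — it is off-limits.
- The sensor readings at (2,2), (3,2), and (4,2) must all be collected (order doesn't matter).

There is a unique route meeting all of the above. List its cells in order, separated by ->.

Moves only go right or down, so the column and row indices never decrease.
Route from (1,1): right 1 to (1,2), down 3 to (4,2), right 2 to (4,4) — 6 moves in all.
Check: all required cells visited.

(1,1) -> (1,2) -> (2,2) -> (3,2) -> (4,2) -> (4,3) -> (4,4)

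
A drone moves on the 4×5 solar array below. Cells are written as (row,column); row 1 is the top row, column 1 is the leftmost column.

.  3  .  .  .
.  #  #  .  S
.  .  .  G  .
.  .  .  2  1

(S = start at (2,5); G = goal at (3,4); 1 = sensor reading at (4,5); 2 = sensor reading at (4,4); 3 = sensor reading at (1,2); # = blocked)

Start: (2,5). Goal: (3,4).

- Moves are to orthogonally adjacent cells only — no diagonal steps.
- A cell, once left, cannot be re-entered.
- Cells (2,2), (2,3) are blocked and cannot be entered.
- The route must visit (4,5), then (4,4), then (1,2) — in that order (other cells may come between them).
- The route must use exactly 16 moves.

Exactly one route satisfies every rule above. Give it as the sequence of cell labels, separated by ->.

(2,5) -> (3,5) -> (4,5) -> (4,4) -> (4,3) -> (3,3) -> (3,2) -> (4,2) -> (4,1) -> (3,1) -> (2,1) -> (1,1) -> (1,2) -> (1,3) -> (1,4) -> (2,4) -> (3,4)

The waypoints must appear in the order (4,5), (4,4), (1,2), with no cell reused.
Route from (2,5): 2× down (reaching (4,5)), 2× left (reaching (4,3)), up to (3,3), left to (3,2), down to (4,2), left to (4,1), 3× up (reaching (1,1)), 3× right (reaching (1,4)), 2× down (reaching (3,4)) — 16 moves in all.
Check: order respected (1 at step 2, 2 at step 3, 3 at step 12); 16 moves as required.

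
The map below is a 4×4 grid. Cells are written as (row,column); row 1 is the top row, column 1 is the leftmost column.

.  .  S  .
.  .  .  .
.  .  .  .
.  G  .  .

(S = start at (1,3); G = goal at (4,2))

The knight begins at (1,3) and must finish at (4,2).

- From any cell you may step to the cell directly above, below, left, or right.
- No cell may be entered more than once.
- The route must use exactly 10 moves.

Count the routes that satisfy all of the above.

28

Need simple routes of exactly 10 moves from (1,3) to (4,2) (Manhattan distance 4, so 3 moves are spent on a detour and 3 undoing it).
Branch systematically from the start, pruning whenever the remaining move budget drops below the Manhattan distance to (4,2) or differs from it in parity. Grouping the completions by first move — via (2,3): 5; via (1,2): 12; via (1,4): 11 — and summing: 5 + 12 + 11 = 28.
That gives 28 routes.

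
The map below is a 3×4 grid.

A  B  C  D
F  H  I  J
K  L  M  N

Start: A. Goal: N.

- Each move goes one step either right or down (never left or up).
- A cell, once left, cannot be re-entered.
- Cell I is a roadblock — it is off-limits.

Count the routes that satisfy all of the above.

A right/down-only route from A to N makes exactly 2 down-moves and 3 right-moves in some order.
With no other constraints that would be C(5,2) = 10 routes.
Subtract routes through each blocked cell (inclusion–exclusion for overlaps): − through I: 6 → 4.
That gives 4 routes.

4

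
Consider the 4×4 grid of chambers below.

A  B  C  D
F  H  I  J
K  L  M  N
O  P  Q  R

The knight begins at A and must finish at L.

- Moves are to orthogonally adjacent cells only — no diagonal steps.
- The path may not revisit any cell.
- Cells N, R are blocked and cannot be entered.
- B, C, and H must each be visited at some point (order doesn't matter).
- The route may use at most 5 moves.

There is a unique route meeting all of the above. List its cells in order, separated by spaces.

The budget equals the shortest possible length, so every move has to be on a shortest route through the required cells.
Route from A: 2× right (reaching C), down to I, left to H, down to L — 5 moves in all.
Check: all required cells visited; 5 ≤ 5 moves.

A B C I H L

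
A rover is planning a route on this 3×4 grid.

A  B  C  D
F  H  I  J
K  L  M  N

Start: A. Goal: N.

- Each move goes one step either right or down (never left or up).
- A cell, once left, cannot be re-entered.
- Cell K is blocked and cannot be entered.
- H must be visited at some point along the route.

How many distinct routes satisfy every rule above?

6

A right/down-only route from A to N makes exactly 2 down-moves and 3 right-moves in some order.
With no other constraints that would be C(5,2) = 10 routes.
Split at H and multiply the segment counts (each segment already excludes blocked cells): A→H: 2; H→N: 3; product = 6.
That gives 6 routes.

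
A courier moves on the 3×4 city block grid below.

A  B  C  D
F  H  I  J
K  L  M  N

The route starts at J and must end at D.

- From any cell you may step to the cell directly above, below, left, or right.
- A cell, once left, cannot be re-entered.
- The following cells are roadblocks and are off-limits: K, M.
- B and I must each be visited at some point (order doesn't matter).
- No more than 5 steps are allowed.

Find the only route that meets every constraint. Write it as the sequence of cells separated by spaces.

Any route must reach B and I and still end at D within 5 moves, so the order of the required stops is forced.
Route from J: 2× left (reaching H), up to B, 2× right (reaching D) — 5 moves in all.
Check: all required cells visited; 5 ≤ 5 moves.

J I H B C D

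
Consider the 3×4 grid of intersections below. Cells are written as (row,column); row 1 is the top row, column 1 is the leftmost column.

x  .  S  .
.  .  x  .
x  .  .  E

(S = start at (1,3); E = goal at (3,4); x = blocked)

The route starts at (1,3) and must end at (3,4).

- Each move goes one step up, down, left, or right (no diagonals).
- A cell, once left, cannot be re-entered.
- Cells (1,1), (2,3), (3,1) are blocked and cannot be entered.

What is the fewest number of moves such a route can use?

The Manhattan distance from (1,3) to (3,4) is |1−3| + |3−4| = 3, so at least 3 moves are needed.
A route of 3 moves achieves this: (1,3) → (1,4) → (2,4) → (3,4).
Since 3 matches the lower bound, it is optimal.

3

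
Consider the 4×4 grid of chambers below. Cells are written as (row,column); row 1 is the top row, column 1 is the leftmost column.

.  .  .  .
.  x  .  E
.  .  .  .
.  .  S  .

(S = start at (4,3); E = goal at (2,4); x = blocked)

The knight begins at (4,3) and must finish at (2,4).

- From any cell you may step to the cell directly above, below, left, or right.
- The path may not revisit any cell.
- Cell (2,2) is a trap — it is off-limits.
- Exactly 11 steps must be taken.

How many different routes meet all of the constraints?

6

Need simple routes of exactly 11 moves from (4,3) to (2,4) (Manhattan distance 3, so 4 moves are spent on a detour and 4 undoing it).
Enumerating: (4,3) (3,3) (3,2) (4,2) (4,1) (3,1) (2,1) (1,1) (1,2) (1,3) (2,3) (2,4) | (4,3) (3,3) (3,2) (4,2) (4,1) (3,1) (2,1) (1,1) (1,2) (1,3) (1,4) (2,4) | (4,3) (4,2) (3,2) (3,1) (2,1) (1,1) (1,2) (1,3) (2,3) (3,3) (3,4) (2,4) | (4,3) (4,2) (4,1) (3,1) (2,1) (1,1) (1,2) (1,3) (2,3) (3,3) (3,4) (2,4) | (4,3) (4,4) (3,4) (3,3) (3,2) (3,1) (2,1) (1,1) (1,2) (1,3) (2,3) (2,4) | (4,3) (4,4) (3,4) (3,3) (3,2) (3,1) (2,1) (1,1) (1,2) (1,3) (1,4) (2,4).
That gives 6 routes.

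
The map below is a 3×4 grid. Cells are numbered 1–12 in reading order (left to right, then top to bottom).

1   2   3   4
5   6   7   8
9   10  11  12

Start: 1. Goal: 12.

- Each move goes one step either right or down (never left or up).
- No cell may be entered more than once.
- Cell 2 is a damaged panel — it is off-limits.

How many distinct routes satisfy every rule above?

4

A right/down-only route from 1 to 12 makes exactly 2 down-moves and 3 right-moves in some order.
With no other constraints that would be C(5,2) = 10 routes.
Subtract routes through each blocked cell (inclusion–exclusion for overlaps): − through 2: 6 → 4.
That gives 4 routes.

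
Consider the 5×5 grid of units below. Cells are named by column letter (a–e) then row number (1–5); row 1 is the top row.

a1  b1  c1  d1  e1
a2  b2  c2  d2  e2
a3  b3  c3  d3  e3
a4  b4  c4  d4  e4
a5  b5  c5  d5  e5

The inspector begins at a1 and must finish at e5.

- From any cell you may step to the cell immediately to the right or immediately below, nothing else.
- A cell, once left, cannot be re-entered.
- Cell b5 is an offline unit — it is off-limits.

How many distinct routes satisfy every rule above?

A right/down-only route from a1 to e5 makes exactly 4 down-moves and 4 right-moves in some order.
With no other constraints that would be C(8,4) = 70 routes.
Subtract routes through each blocked cell (inclusion–exclusion for overlaps): − through b5: 5 → 65.
That gives 65 routes.

65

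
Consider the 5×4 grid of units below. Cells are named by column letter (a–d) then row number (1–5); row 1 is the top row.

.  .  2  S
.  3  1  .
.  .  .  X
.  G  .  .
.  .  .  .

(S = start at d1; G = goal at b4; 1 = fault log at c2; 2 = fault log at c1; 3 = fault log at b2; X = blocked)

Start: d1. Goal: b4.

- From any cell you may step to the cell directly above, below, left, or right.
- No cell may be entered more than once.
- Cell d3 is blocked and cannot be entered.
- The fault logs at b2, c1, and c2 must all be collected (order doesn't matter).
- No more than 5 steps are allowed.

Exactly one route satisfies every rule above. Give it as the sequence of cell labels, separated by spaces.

d1 c1 c2 b2 b3 b4

The 5-move cap with required stops at b2, c1, c2 leaves no slack for detours.
Route from d1: left to c1, down to c2, left to b2, 2× down (reaching b4) — 5 moves in all.
Check: all required cells visited; 5 ≤ 5 moves.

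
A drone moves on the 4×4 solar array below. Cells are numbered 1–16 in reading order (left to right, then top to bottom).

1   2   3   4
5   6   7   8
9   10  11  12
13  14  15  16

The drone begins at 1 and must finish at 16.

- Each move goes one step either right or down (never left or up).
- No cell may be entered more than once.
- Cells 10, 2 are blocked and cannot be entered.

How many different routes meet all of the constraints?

4

A right/down-only route from 1 to 16 makes exactly 3 down-moves and 3 right-moves in some order.
With no other constraints that would be C(6,3) = 20 routes.
Subtract routes through each blocked cell (inclusion–exclusion for overlaps): − through 2: 10 − through 10: 9 + through 2&10: 3 → 4.
That gives 4 routes.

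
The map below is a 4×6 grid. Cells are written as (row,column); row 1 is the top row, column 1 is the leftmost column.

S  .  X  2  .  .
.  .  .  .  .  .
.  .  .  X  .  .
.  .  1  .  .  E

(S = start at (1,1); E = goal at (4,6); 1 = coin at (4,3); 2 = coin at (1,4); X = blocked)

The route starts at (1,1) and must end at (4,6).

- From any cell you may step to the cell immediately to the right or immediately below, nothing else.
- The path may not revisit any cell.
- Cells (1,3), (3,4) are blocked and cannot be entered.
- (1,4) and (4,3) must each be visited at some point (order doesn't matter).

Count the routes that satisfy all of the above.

0

A right/down-only route from (1,1) to (4,6) makes exactly 3 down-moves and 5 right-moves in some order.
With no other constraints that would be C(8,3) = 56 routes.
(4,3) is below but to the left of (1,4): going (1,4) → (4,3) would need a leftward move and (4,3) → (1,4) an upward move, so no right/down-only route can visit both required cells.
No route satisfies every constraint, so the count is 0.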